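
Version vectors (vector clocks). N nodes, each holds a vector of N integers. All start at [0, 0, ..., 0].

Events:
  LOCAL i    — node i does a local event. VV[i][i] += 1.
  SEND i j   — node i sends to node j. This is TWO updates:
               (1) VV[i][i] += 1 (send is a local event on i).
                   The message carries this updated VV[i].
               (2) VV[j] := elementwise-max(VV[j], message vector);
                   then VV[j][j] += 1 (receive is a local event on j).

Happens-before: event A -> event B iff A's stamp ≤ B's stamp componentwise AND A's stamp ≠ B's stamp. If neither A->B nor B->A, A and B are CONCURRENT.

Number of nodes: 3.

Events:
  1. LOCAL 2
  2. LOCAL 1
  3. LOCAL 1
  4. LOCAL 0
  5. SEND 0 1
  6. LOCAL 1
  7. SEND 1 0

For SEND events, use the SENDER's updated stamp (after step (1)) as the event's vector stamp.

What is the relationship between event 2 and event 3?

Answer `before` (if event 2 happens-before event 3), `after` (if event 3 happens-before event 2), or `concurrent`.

Answer: before

Derivation:
Initial: VV[0]=[0, 0, 0]
Initial: VV[1]=[0, 0, 0]
Initial: VV[2]=[0, 0, 0]
Event 1: LOCAL 2: VV[2][2]++ -> VV[2]=[0, 0, 1]
Event 2: LOCAL 1: VV[1][1]++ -> VV[1]=[0, 1, 0]
Event 3: LOCAL 1: VV[1][1]++ -> VV[1]=[0, 2, 0]
Event 4: LOCAL 0: VV[0][0]++ -> VV[0]=[1, 0, 0]
Event 5: SEND 0->1: VV[0][0]++ -> VV[0]=[2, 0, 0], msg_vec=[2, 0, 0]; VV[1]=max(VV[1],msg_vec) then VV[1][1]++ -> VV[1]=[2, 3, 0]
Event 6: LOCAL 1: VV[1][1]++ -> VV[1]=[2, 4, 0]
Event 7: SEND 1->0: VV[1][1]++ -> VV[1]=[2, 5, 0], msg_vec=[2, 5, 0]; VV[0]=max(VV[0],msg_vec) then VV[0][0]++ -> VV[0]=[3, 5, 0]
Event 2 stamp: [0, 1, 0]
Event 3 stamp: [0, 2, 0]
[0, 1, 0] <= [0, 2, 0]? True
[0, 2, 0] <= [0, 1, 0]? False
Relation: before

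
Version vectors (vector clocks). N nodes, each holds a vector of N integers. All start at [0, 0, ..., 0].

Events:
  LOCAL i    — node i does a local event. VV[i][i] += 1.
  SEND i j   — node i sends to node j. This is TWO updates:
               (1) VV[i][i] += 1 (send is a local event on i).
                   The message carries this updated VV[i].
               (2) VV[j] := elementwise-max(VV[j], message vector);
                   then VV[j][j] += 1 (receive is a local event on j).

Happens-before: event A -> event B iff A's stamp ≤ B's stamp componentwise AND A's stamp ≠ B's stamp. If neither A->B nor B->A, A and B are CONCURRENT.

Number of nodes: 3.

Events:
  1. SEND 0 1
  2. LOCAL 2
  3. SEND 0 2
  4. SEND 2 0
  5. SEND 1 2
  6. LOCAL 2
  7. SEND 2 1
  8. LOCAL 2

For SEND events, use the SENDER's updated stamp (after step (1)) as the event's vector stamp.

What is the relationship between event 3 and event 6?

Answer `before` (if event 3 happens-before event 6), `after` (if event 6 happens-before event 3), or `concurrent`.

Answer: before

Derivation:
Initial: VV[0]=[0, 0, 0]
Initial: VV[1]=[0, 0, 0]
Initial: VV[2]=[0, 0, 0]
Event 1: SEND 0->1: VV[0][0]++ -> VV[0]=[1, 0, 0], msg_vec=[1, 0, 0]; VV[1]=max(VV[1],msg_vec) then VV[1][1]++ -> VV[1]=[1, 1, 0]
Event 2: LOCAL 2: VV[2][2]++ -> VV[2]=[0, 0, 1]
Event 3: SEND 0->2: VV[0][0]++ -> VV[0]=[2, 0, 0], msg_vec=[2, 0, 0]; VV[2]=max(VV[2],msg_vec) then VV[2][2]++ -> VV[2]=[2, 0, 2]
Event 4: SEND 2->0: VV[2][2]++ -> VV[2]=[2, 0, 3], msg_vec=[2, 0, 3]; VV[0]=max(VV[0],msg_vec) then VV[0][0]++ -> VV[0]=[3, 0, 3]
Event 5: SEND 1->2: VV[1][1]++ -> VV[1]=[1, 2, 0], msg_vec=[1, 2, 0]; VV[2]=max(VV[2],msg_vec) then VV[2][2]++ -> VV[2]=[2, 2, 4]
Event 6: LOCAL 2: VV[2][2]++ -> VV[2]=[2, 2, 5]
Event 7: SEND 2->1: VV[2][2]++ -> VV[2]=[2, 2, 6], msg_vec=[2, 2, 6]; VV[1]=max(VV[1],msg_vec) then VV[1][1]++ -> VV[1]=[2, 3, 6]
Event 8: LOCAL 2: VV[2][2]++ -> VV[2]=[2, 2, 7]
Event 3 stamp: [2, 0, 0]
Event 6 stamp: [2, 2, 5]
[2, 0, 0] <= [2, 2, 5]? True
[2, 2, 5] <= [2, 0, 0]? False
Relation: before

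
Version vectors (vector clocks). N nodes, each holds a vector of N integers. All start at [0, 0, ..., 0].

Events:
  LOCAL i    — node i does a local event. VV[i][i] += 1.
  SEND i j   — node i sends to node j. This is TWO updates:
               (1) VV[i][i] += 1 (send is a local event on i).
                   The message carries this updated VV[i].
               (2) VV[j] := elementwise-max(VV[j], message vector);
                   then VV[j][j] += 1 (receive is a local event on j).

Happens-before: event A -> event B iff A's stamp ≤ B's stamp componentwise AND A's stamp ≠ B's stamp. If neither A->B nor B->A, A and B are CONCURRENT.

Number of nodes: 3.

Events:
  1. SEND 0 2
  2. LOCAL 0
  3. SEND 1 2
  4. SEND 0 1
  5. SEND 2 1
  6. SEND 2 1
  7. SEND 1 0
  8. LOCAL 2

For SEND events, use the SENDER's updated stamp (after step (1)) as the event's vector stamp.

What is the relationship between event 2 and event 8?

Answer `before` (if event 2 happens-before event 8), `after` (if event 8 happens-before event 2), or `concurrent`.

Initial: VV[0]=[0, 0, 0]
Initial: VV[1]=[0, 0, 0]
Initial: VV[2]=[0, 0, 0]
Event 1: SEND 0->2: VV[0][0]++ -> VV[0]=[1, 0, 0], msg_vec=[1, 0, 0]; VV[2]=max(VV[2],msg_vec) then VV[2][2]++ -> VV[2]=[1, 0, 1]
Event 2: LOCAL 0: VV[0][0]++ -> VV[0]=[2, 0, 0]
Event 3: SEND 1->2: VV[1][1]++ -> VV[1]=[0, 1, 0], msg_vec=[0, 1, 0]; VV[2]=max(VV[2],msg_vec) then VV[2][2]++ -> VV[2]=[1, 1, 2]
Event 4: SEND 0->1: VV[0][0]++ -> VV[0]=[3, 0, 0], msg_vec=[3, 0, 0]; VV[1]=max(VV[1],msg_vec) then VV[1][1]++ -> VV[1]=[3, 2, 0]
Event 5: SEND 2->1: VV[2][2]++ -> VV[2]=[1, 1, 3], msg_vec=[1, 1, 3]; VV[1]=max(VV[1],msg_vec) then VV[1][1]++ -> VV[1]=[3, 3, 3]
Event 6: SEND 2->1: VV[2][2]++ -> VV[2]=[1, 1, 4], msg_vec=[1, 1, 4]; VV[1]=max(VV[1],msg_vec) then VV[1][1]++ -> VV[1]=[3, 4, 4]
Event 7: SEND 1->0: VV[1][1]++ -> VV[1]=[3, 5, 4], msg_vec=[3, 5, 4]; VV[0]=max(VV[0],msg_vec) then VV[0][0]++ -> VV[0]=[4, 5, 4]
Event 8: LOCAL 2: VV[2][2]++ -> VV[2]=[1, 1, 5]
Event 2 stamp: [2, 0, 0]
Event 8 stamp: [1, 1, 5]
[2, 0, 0] <= [1, 1, 5]? False
[1, 1, 5] <= [2, 0, 0]? False
Relation: concurrent

Answer: concurrent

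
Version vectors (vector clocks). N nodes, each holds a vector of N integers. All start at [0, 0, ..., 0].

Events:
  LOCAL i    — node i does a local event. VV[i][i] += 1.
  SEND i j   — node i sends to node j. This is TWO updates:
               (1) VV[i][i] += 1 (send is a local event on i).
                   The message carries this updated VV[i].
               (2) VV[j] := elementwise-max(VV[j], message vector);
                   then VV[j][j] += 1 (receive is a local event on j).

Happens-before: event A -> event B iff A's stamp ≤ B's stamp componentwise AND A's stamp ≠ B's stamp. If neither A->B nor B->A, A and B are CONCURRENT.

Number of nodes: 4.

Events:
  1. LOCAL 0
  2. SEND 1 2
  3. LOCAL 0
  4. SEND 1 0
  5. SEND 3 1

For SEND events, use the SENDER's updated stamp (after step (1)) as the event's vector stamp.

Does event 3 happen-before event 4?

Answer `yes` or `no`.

Answer: no

Derivation:
Initial: VV[0]=[0, 0, 0, 0]
Initial: VV[1]=[0, 0, 0, 0]
Initial: VV[2]=[0, 0, 0, 0]
Initial: VV[3]=[0, 0, 0, 0]
Event 1: LOCAL 0: VV[0][0]++ -> VV[0]=[1, 0, 0, 0]
Event 2: SEND 1->2: VV[1][1]++ -> VV[1]=[0, 1, 0, 0], msg_vec=[0, 1, 0, 0]; VV[2]=max(VV[2],msg_vec) then VV[2][2]++ -> VV[2]=[0, 1, 1, 0]
Event 3: LOCAL 0: VV[0][0]++ -> VV[0]=[2, 0, 0, 0]
Event 4: SEND 1->0: VV[1][1]++ -> VV[1]=[0, 2, 0, 0], msg_vec=[0, 2, 0, 0]; VV[0]=max(VV[0],msg_vec) then VV[0][0]++ -> VV[0]=[3, 2, 0, 0]
Event 5: SEND 3->1: VV[3][3]++ -> VV[3]=[0, 0, 0, 1], msg_vec=[0, 0, 0, 1]; VV[1]=max(VV[1],msg_vec) then VV[1][1]++ -> VV[1]=[0, 3, 0, 1]
Event 3 stamp: [2, 0, 0, 0]
Event 4 stamp: [0, 2, 0, 0]
[2, 0, 0, 0] <= [0, 2, 0, 0]? False. Equal? False. Happens-before: False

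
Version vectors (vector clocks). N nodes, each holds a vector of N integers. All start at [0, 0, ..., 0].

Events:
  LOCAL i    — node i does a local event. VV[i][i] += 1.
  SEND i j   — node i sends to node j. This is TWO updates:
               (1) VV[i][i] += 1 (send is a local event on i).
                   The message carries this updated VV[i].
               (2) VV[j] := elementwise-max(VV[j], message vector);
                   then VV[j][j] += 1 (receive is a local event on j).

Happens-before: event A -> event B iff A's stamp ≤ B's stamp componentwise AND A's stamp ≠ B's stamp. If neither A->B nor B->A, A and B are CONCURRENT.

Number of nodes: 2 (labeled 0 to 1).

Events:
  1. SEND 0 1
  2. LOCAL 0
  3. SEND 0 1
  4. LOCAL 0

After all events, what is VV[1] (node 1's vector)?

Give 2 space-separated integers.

Answer: 3 2

Derivation:
Initial: VV[0]=[0, 0]
Initial: VV[1]=[0, 0]
Event 1: SEND 0->1: VV[0][0]++ -> VV[0]=[1, 0], msg_vec=[1, 0]; VV[1]=max(VV[1],msg_vec) then VV[1][1]++ -> VV[1]=[1, 1]
Event 2: LOCAL 0: VV[0][0]++ -> VV[0]=[2, 0]
Event 3: SEND 0->1: VV[0][0]++ -> VV[0]=[3, 0], msg_vec=[3, 0]; VV[1]=max(VV[1],msg_vec) then VV[1][1]++ -> VV[1]=[3, 2]
Event 4: LOCAL 0: VV[0][0]++ -> VV[0]=[4, 0]
Final vectors: VV[0]=[4, 0]; VV[1]=[3, 2]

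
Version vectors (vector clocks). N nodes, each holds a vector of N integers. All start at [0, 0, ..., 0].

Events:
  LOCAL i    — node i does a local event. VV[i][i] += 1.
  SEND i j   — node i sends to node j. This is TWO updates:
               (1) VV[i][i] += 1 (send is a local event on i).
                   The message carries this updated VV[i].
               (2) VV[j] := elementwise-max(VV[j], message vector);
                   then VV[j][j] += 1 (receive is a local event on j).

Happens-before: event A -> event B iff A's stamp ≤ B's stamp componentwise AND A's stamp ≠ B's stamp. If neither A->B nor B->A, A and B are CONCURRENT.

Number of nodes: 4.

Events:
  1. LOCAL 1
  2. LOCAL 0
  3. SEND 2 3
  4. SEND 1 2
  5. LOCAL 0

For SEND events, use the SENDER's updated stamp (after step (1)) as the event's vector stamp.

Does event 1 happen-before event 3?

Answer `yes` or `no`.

Answer: no

Derivation:
Initial: VV[0]=[0, 0, 0, 0]
Initial: VV[1]=[0, 0, 0, 0]
Initial: VV[2]=[0, 0, 0, 0]
Initial: VV[3]=[0, 0, 0, 0]
Event 1: LOCAL 1: VV[1][1]++ -> VV[1]=[0, 1, 0, 0]
Event 2: LOCAL 0: VV[0][0]++ -> VV[0]=[1, 0, 0, 0]
Event 3: SEND 2->3: VV[2][2]++ -> VV[2]=[0, 0, 1, 0], msg_vec=[0, 0, 1, 0]; VV[3]=max(VV[3],msg_vec) then VV[3][3]++ -> VV[3]=[0, 0, 1, 1]
Event 4: SEND 1->2: VV[1][1]++ -> VV[1]=[0, 2, 0, 0], msg_vec=[0, 2, 0, 0]; VV[2]=max(VV[2],msg_vec) then VV[2][2]++ -> VV[2]=[0, 2, 2, 0]
Event 5: LOCAL 0: VV[0][0]++ -> VV[0]=[2, 0, 0, 0]
Event 1 stamp: [0, 1, 0, 0]
Event 3 stamp: [0, 0, 1, 0]
[0, 1, 0, 0] <= [0, 0, 1, 0]? False. Equal? False. Happens-before: False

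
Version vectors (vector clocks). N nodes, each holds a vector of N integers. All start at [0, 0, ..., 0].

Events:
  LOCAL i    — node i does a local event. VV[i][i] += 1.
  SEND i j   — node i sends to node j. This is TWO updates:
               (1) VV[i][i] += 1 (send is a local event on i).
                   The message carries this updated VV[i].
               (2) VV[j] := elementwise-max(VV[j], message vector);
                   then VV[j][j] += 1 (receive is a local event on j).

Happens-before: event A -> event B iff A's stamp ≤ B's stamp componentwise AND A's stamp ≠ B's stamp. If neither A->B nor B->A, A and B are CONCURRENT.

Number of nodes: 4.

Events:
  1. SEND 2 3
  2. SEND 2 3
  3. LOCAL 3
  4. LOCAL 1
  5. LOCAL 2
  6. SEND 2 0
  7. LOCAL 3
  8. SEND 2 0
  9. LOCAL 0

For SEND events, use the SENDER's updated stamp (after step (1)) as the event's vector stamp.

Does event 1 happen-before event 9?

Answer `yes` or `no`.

Initial: VV[0]=[0, 0, 0, 0]
Initial: VV[1]=[0, 0, 0, 0]
Initial: VV[2]=[0, 0, 0, 0]
Initial: VV[3]=[0, 0, 0, 0]
Event 1: SEND 2->3: VV[2][2]++ -> VV[2]=[0, 0, 1, 0], msg_vec=[0, 0, 1, 0]; VV[3]=max(VV[3],msg_vec) then VV[3][3]++ -> VV[3]=[0, 0, 1, 1]
Event 2: SEND 2->3: VV[2][2]++ -> VV[2]=[0, 0, 2, 0], msg_vec=[0, 0, 2, 0]; VV[3]=max(VV[3],msg_vec) then VV[3][3]++ -> VV[3]=[0, 0, 2, 2]
Event 3: LOCAL 3: VV[3][3]++ -> VV[3]=[0, 0, 2, 3]
Event 4: LOCAL 1: VV[1][1]++ -> VV[1]=[0, 1, 0, 0]
Event 5: LOCAL 2: VV[2][2]++ -> VV[2]=[0, 0, 3, 0]
Event 6: SEND 2->0: VV[2][2]++ -> VV[2]=[0, 0, 4, 0], msg_vec=[0, 0, 4, 0]; VV[0]=max(VV[0],msg_vec) then VV[0][0]++ -> VV[0]=[1, 0, 4, 0]
Event 7: LOCAL 3: VV[3][3]++ -> VV[3]=[0, 0, 2, 4]
Event 8: SEND 2->0: VV[2][2]++ -> VV[2]=[0, 0, 5, 0], msg_vec=[0, 0, 5, 0]; VV[0]=max(VV[0],msg_vec) then VV[0][0]++ -> VV[0]=[2, 0, 5, 0]
Event 9: LOCAL 0: VV[0][0]++ -> VV[0]=[3, 0, 5, 0]
Event 1 stamp: [0, 0, 1, 0]
Event 9 stamp: [3, 0, 5, 0]
[0, 0, 1, 0] <= [3, 0, 5, 0]? True. Equal? False. Happens-before: True

Answer: yes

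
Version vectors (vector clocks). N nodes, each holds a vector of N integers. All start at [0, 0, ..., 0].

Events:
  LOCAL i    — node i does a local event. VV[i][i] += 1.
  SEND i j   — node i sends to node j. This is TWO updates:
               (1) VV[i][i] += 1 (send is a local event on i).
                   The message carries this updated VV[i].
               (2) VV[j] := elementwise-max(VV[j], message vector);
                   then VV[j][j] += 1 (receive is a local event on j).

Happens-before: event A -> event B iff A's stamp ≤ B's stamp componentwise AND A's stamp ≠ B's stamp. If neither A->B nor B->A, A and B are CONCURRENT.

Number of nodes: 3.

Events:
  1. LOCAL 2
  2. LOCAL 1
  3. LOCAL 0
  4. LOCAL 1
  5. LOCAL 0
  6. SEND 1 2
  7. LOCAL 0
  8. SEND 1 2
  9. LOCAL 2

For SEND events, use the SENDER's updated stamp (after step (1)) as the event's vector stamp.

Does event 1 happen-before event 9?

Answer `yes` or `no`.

Initial: VV[0]=[0, 0, 0]
Initial: VV[1]=[0, 0, 0]
Initial: VV[2]=[0, 0, 0]
Event 1: LOCAL 2: VV[2][2]++ -> VV[2]=[0, 0, 1]
Event 2: LOCAL 1: VV[1][1]++ -> VV[1]=[0, 1, 0]
Event 3: LOCAL 0: VV[0][0]++ -> VV[0]=[1, 0, 0]
Event 4: LOCAL 1: VV[1][1]++ -> VV[1]=[0, 2, 0]
Event 5: LOCAL 0: VV[0][0]++ -> VV[0]=[2, 0, 0]
Event 6: SEND 1->2: VV[1][1]++ -> VV[1]=[0, 3, 0], msg_vec=[0, 3, 0]; VV[2]=max(VV[2],msg_vec) then VV[2][2]++ -> VV[2]=[0, 3, 2]
Event 7: LOCAL 0: VV[0][0]++ -> VV[0]=[3, 0, 0]
Event 8: SEND 1->2: VV[1][1]++ -> VV[1]=[0, 4, 0], msg_vec=[0, 4, 0]; VV[2]=max(VV[2],msg_vec) then VV[2][2]++ -> VV[2]=[0, 4, 3]
Event 9: LOCAL 2: VV[2][2]++ -> VV[2]=[0, 4, 4]
Event 1 stamp: [0, 0, 1]
Event 9 stamp: [0, 4, 4]
[0, 0, 1] <= [0, 4, 4]? True. Equal? False. Happens-before: True

Answer: yes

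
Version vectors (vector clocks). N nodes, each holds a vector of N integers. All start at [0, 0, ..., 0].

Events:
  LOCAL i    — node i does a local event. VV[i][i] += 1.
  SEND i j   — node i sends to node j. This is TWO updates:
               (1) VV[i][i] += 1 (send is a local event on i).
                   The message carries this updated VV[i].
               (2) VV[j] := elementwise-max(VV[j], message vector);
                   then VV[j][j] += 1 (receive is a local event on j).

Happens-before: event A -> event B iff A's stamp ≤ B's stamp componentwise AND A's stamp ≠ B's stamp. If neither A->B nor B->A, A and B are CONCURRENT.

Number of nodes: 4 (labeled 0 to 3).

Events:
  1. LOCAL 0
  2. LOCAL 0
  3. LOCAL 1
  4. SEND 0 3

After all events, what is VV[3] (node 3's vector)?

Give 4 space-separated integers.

Answer: 3 0 0 1

Derivation:
Initial: VV[0]=[0, 0, 0, 0]
Initial: VV[1]=[0, 0, 0, 0]
Initial: VV[2]=[0, 0, 0, 0]
Initial: VV[3]=[0, 0, 0, 0]
Event 1: LOCAL 0: VV[0][0]++ -> VV[0]=[1, 0, 0, 0]
Event 2: LOCAL 0: VV[0][0]++ -> VV[0]=[2, 0, 0, 0]
Event 3: LOCAL 1: VV[1][1]++ -> VV[1]=[0, 1, 0, 0]
Event 4: SEND 0->3: VV[0][0]++ -> VV[0]=[3, 0, 0, 0], msg_vec=[3, 0, 0, 0]; VV[3]=max(VV[3],msg_vec) then VV[3][3]++ -> VV[3]=[3, 0, 0, 1]
Final vectors: VV[0]=[3, 0, 0, 0]; VV[1]=[0, 1, 0, 0]; VV[2]=[0, 0, 0, 0]; VV[3]=[3, 0, 0, 1]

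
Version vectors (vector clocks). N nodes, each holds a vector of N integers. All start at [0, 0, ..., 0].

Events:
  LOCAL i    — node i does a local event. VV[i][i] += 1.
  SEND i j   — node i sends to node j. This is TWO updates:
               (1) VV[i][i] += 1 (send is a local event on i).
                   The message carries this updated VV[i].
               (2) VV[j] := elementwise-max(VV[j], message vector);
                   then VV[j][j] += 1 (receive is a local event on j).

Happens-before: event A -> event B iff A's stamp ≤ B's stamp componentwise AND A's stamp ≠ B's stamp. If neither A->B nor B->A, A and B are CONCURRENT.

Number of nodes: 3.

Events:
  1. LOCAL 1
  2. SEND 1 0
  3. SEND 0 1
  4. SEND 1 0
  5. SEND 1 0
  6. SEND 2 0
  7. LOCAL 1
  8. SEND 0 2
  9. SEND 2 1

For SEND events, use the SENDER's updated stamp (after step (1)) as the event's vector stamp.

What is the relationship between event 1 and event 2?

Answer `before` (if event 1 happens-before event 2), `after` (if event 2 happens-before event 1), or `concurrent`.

Initial: VV[0]=[0, 0, 0]
Initial: VV[1]=[0, 0, 0]
Initial: VV[2]=[0, 0, 0]
Event 1: LOCAL 1: VV[1][1]++ -> VV[1]=[0, 1, 0]
Event 2: SEND 1->0: VV[1][1]++ -> VV[1]=[0, 2, 0], msg_vec=[0, 2, 0]; VV[0]=max(VV[0],msg_vec) then VV[0][0]++ -> VV[0]=[1, 2, 0]
Event 3: SEND 0->1: VV[0][0]++ -> VV[0]=[2, 2, 0], msg_vec=[2, 2, 0]; VV[1]=max(VV[1],msg_vec) then VV[1][1]++ -> VV[1]=[2, 3, 0]
Event 4: SEND 1->0: VV[1][1]++ -> VV[1]=[2, 4, 0], msg_vec=[2, 4, 0]; VV[0]=max(VV[0],msg_vec) then VV[0][0]++ -> VV[0]=[3, 4, 0]
Event 5: SEND 1->0: VV[1][1]++ -> VV[1]=[2, 5, 0], msg_vec=[2, 5, 0]; VV[0]=max(VV[0],msg_vec) then VV[0][0]++ -> VV[0]=[4, 5, 0]
Event 6: SEND 2->0: VV[2][2]++ -> VV[2]=[0, 0, 1], msg_vec=[0, 0, 1]; VV[0]=max(VV[0],msg_vec) then VV[0][0]++ -> VV[0]=[5, 5, 1]
Event 7: LOCAL 1: VV[1][1]++ -> VV[1]=[2, 6, 0]
Event 8: SEND 0->2: VV[0][0]++ -> VV[0]=[6, 5, 1], msg_vec=[6, 5, 1]; VV[2]=max(VV[2],msg_vec) then VV[2][2]++ -> VV[2]=[6, 5, 2]
Event 9: SEND 2->1: VV[2][2]++ -> VV[2]=[6, 5, 3], msg_vec=[6, 5, 3]; VV[1]=max(VV[1],msg_vec) then VV[1][1]++ -> VV[1]=[6, 7, 3]
Event 1 stamp: [0, 1, 0]
Event 2 stamp: [0, 2, 0]
[0, 1, 0] <= [0, 2, 0]? True
[0, 2, 0] <= [0, 1, 0]? False
Relation: before

Answer: before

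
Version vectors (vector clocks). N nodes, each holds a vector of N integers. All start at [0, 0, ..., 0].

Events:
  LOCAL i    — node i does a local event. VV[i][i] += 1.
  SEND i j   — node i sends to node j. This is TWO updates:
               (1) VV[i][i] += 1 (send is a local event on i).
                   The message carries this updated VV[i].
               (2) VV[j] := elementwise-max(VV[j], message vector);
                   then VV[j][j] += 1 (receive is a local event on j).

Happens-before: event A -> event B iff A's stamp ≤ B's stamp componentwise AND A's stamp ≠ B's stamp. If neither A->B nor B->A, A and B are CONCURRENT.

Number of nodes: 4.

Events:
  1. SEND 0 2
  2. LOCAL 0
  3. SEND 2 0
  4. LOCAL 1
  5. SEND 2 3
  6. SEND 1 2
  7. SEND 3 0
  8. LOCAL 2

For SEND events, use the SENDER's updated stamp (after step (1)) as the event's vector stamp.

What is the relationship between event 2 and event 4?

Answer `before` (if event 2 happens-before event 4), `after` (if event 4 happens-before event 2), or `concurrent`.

Initial: VV[0]=[0, 0, 0, 0]
Initial: VV[1]=[0, 0, 0, 0]
Initial: VV[2]=[0, 0, 0, 0]
Initial: VV[3]=[0, 0, 0, 0]
Event 1: SEND 0->2: VV[0][0]++ -> VV[0]=[1, 0, 0, 0], msg_vec=[1, 0, 0, 0]; VV[2]=max(VV[2],msg_vec) then VV[2][2]++ -> VV[2]=[1, 0, 1, 0]
Event 2: LOCAL 0: VV[0][0]++ -> VV[0]=[2, 0, 0, 0]
Event 3: SEND 2->0: VV[2][2]++ -> VV[2]=[1, 0, 2, 0], msg_vec=[1, 0, 2, 0]; VV[0]=max(VV[0],msg_vec) then VV[0][0]++ -> VV[0]=[3, 0, 2, 0]
Event 4: LOCAL 1: VV[1][1]++ -> VV[1]=[0, 1, 0, 0]
Event 5: SEND 2->3: VV[2][2]++ -> VV[2]=[1, 0, 3, 0], msg_vec=[1, 0, 3, 0]; VV[3]=max(VV[3],msg_vec) then VV[3][3]++ -> VV[3]=[1, 0, 3, 1]
Event 6: SEND 1->2: VV[1][1]++ -> VV[1]=[0, 2, 0, 0], msg_vec=[0, 2, 0, 0]; VV[2]=max(VV[2],msg_vec) then VV[2][2]++ -> VV[2]=[1, 2, 4, 0]
Event 7: SEND 3->0: VV[3][3]++ -> VV[3]=[1, 0, 3, 2], msg_vec=[1, 0, 3, 2]; VV[0]=max(VV[0],msg_vec) then VV[0][0]++ -> VV[0]=[4, 0, 3, 2]
Event 8: LOCAL 2: VV[2][2]++ -> VV[2]=[1, 2, 5, 0]
Event 2 stamp: [2, 0, 0, 0]
Event 4 stamp: [0, 1, 0, 0]
[2, 0, 0, 0] <= [0, 1, 0, 0]? False
[0, 1, 0, 0] <= [2, 0, 0, 0]? False
Relation: concurrent

Answer: concurrent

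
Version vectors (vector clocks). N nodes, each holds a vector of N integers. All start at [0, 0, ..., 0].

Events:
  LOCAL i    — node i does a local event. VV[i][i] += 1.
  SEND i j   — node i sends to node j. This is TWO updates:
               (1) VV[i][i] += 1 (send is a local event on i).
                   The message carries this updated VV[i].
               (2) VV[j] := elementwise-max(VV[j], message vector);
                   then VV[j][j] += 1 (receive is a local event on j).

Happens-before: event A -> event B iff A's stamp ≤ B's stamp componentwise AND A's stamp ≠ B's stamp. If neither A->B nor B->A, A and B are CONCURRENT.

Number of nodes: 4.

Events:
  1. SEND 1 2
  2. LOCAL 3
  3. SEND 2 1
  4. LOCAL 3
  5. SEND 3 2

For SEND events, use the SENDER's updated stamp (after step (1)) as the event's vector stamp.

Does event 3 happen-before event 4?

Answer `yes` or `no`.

Initial: VV[0]=[0, 0, 0, 0]
Initial: VV[1]=[0, 0, 0, 0]
Initial: VV[2]=[0, 0, 0, 0]
Initial: VV[3]=[0, 0, 0, 0]
Event 1: SEND 1->2: VV[1][1]++ -> VV[1]=[0, 1, 0, 0], msg_vec=[0, 1, 0, 0]; VV[2]=max(VV[2],msg_vec) then VV[2][2]++ -> VV[2]=[0, 1, 1, 0]
Event 2: LOCAL 3: VV[3][3]++ -> VV[3]=[0, 0, 0, 1]
Event 3: SEND 2->1: VV[2][2]++ -> VV[2]=[0, 1, 2, 0], msg_vec=[0, 1, 2, 0]; VV[1]=max(VV[1],msg_vec) then VV[1][1]++ -> VV[1]=[0, 2, 2, 0]
Event 4: LOCAL 3: VV[3][3]++ -> VV[3]=[0, 0, 0, 2]
Event 5: SEND 3->2: VV[3][3]++ -> VV[3]=[0, 0, 0, 3], msg_vec=[0, 0, 0, 3]; VV[2]=max(VV[2],msg_vec) then VV[2][2]++ -> VV[2]=[0, 1, 3, 3]
Event 3 stamp: [0, 1, 2, 0]
Event 4 stamp: [0, 0, 0, 2]
[0, 1, 2, 0] <= [0, 0, 0, 2]? False. Equal? False. Happens-before: False

Answer: no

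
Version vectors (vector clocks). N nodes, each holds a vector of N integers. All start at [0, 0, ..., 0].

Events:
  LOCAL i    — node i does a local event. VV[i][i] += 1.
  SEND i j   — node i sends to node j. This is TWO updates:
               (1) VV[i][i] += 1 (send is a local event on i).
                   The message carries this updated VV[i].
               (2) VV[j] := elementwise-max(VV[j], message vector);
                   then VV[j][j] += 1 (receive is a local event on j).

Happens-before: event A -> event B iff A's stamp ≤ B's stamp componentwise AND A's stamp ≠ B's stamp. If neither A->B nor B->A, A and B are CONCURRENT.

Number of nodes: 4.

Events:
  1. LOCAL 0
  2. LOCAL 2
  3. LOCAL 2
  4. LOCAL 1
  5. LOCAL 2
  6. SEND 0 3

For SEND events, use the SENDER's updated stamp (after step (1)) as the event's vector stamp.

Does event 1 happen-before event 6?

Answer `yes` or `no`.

Answer: yes

Derivation:
Initial: VV[0]=[0, 0, 0, 0]
Initial: VV[1]=[0, 0, 0, 0]
Initial: VV[2]=[0, 0, 0, 0]
Initial: VV[3]=[0, 0, 0, 0]
Event 1: LOCAL 0: VV[0][0]++ -> VV[0]=[1, 0, 0, 0]
Event 2: LOCAL 2: VV[2][2]++ -> VV[2]=[0, 0, 1, 0]
Event 3: LOCAL 2: VV[2][2]++ -> VV[2]=[0, 0, 2, 0]
Event 4: LOCAL 1: VV[1][1]++ -> VV[1]=[0, 1, 0, 0]
Event 5: LOCAL 2: VV[2][2]++ -> VV[2]=[0, 0, 3, 0]
Event 6: SEND 0->3: VV[0][0]++ -> VV[0]=[2, 0, 0, 0], msg_vec=[2, 0, 0, 0]; VV[3]=max(VV[3],msg_vec) then VV[3][3]++ -> VV[3]=[2, 0, 0, 1]
Event 1 stamp: [1, 0, 0, 0]
Event 6 stamp: [2, 0, 0, 0]
[1, 0, 0, 0] <= [2, 0, 0, 0]? True. Equal? False. Happens-before: True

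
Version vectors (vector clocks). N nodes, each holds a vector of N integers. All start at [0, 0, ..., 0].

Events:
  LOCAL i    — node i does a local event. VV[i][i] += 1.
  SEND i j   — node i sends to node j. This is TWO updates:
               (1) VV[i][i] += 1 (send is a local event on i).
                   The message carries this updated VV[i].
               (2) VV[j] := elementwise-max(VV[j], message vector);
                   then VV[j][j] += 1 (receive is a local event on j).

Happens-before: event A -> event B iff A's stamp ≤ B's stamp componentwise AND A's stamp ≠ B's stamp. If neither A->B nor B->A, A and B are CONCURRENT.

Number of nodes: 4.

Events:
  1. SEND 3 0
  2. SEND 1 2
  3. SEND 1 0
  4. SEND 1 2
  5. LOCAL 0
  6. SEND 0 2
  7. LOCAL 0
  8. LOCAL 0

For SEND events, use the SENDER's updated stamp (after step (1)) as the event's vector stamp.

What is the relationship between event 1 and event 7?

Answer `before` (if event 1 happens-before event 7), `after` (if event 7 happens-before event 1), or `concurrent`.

Answer: before

Derivation:
Initial: VV[0]=[0, 0, 0, 0]
Initial: VV[1]=[0, 0, 0, 0]
Initial: VV[2]=[0, 0, 0, 0]
Initial: VV[3]=[0, 0, 0, 0]
Event 1: SEND 3->0: VV[3][3]++ -> VV[3]=[0, 0, 0, 1], msg_vec=[0, 0, 0, 1]; VV[0]=max(VV[0],msg_vec) then VV[0][0]++ -> VV[0]=[1, 0, 0, 1]
Event 2: SEND 1->2: VV[1][1]++ -> VV[1]=[0, 1, 0, 0], msg_vec=[0, 1, 0, 0]; VV[2]=max(VV[2],msg_vec) then VV[2][2]++ -> VV[2]=[0, 1, 1, 0]
Event 3: SEND 1->0: VV[1][1]++ -> VV[1]=[0, 2, 0, 0], msg_vec=[0, 2, 0, 0]; VV[0]=max(VV[0],msg_vec) then VV[0][0]++ -> VV[0]=[2, 2, 0, 1]
Event 4: SEND 1->2: VV[1][1]++ -> VV[1]=[0, 3, 0, 0], msg_vec=[0, 3, 0, 0]; VV[2]=max(VV[2],msg_vec) then VV[2][2]++ -> VV[2]=[0, 3, 2, 0]
Event 5: LOCAL 0: VV[0][0]++ -> VV[0]=[3, 2, 0, 1]
Event 6: SEND 0->2: VV[0][0]++ -> VV[0]=[4, 2, 0, 1], msg_vec=[4, 2, 0, 1]; VV[2]=max(VV[2],msg_vec) then VV[2][2]++ -> VV[2]=[4, 3, 3, 1]
Event 7: LOCAL 0: VV[0][0]++ -> VV[0]=[5, 2, 0, 1]
Event 8: LOCAL 0: VV[0][0]++ -> VV[0]=[6, 2, 0, 1]
Event 1 stamp: [0, 0, 0, 1]
Event 7 stamp: [5, 2, 0, 1]
[0, 0, 0, 1] <= [5, 2, 0, 1]? True
[5, 2, 0, 1] <= [0, 0, 0, 1]? False
Relation: before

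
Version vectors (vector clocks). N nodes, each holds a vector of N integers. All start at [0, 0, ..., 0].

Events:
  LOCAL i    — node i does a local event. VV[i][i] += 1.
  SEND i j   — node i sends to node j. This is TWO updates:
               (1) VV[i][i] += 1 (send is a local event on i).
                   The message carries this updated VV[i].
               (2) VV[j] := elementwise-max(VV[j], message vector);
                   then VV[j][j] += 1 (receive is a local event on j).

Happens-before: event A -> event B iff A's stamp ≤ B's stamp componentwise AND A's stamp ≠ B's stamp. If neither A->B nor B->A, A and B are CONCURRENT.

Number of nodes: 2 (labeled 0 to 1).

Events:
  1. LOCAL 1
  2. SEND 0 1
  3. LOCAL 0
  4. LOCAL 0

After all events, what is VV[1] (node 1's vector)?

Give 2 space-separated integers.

Initial: VV[0]=[0, 0]
Initial: VV[1]=[0, 0]
Event 1: LOCAL 1: VV[1][1]++ -> VV[1]=[0, 1]
Event 2: SEND 0->1: VV[0][0]++ -> VV[0]=[1, 0], msg_vec=[1, 0]; VV[1]=max(VV[1],msg_vec) then VV[1][1]++ -> VV[1]=[1, 2]
Event 3: LOCAL 0: VV[0][0]++ -> VV[0]=[2, 0]
Event 4: LOCAL 0: VV[0][0]++ -> VV[0]=[3, 0]
Final vectors: VV[0]=[3, 0]; VV[1]=[1, 2]

Answer: 1 2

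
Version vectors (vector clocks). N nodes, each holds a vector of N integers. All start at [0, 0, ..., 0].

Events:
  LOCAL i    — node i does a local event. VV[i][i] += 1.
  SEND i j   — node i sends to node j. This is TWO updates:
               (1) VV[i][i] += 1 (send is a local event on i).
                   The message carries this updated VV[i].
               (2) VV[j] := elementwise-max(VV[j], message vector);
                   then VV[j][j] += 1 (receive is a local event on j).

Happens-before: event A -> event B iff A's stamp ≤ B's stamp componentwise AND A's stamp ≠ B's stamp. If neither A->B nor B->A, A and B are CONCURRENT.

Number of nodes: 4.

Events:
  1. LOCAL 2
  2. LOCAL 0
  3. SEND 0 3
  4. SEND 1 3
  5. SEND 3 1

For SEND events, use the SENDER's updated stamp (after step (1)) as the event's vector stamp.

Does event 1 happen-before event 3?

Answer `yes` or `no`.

Answer: no

Derivation:
Initial: VV[0]=[0, 0, 0, 0]
Initial: VV[1]=[0, 0, 0, 0]
Initial: VV[2]=[0, 0, 0, 0]
Initial: VV[3]=[0, 0, 0, 0]
Event 1: LOCAL 2: VV[2][2]++ -> VV[2]=[0, 0, 1, 0]
Event 2: LOCAL 0: VV[0][0]++ -> VV[0]=[1, 0, 0, 0]
Event 3: SEND 0->3: VV[0][0]++ -> VV[0]=[2, 0, 0, 0], msg_vec=[2, 0, 0, 0]; VV[3]=max(VV[3],msg_vec) then VV[3][3]++ -> VV[3]=[2, 0, 0, 1]
Event 4: SEND 1->3: VV[1][1]++ -> VV[1]=[0, 1, 0, 0], msg_vec=[0, 1, 0, 0]; VV[3]=max(VV[3],msg_vec) then VV[3][3]++ -> VV[3]=[2, 1, 0, 2]
Event 5: SEND 3->1: VV[3][3]++ -> VV[3]=[2, 1, 0, 3], msg_vec=[2, 1, 0, 3]; VV[1]=max(VV[1],msg_vec) then VV[1][1]++ -> VV[1]=[2, 2, 0, 3]
Event 1 stamp: [0, 0, 1, 0]
Event 3 stamp: [2, 0, 0, 0]
[0, 0, 1, 0] <= [2, 0, 0, 0]? False. Equal? False. Happens-before: False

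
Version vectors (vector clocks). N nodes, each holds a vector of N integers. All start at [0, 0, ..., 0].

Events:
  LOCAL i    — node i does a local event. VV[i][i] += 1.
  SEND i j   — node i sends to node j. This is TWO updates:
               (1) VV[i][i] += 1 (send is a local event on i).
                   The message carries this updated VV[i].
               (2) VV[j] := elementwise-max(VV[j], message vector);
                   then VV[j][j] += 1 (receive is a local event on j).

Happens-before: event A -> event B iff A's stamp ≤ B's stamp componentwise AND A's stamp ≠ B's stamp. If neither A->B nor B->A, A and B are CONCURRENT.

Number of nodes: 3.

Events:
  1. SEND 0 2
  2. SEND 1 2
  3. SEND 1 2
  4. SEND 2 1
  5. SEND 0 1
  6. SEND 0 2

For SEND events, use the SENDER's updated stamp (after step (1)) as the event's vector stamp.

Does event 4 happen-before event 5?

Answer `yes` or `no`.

Initial: VV[0]=[0, 0, 0]
Initial: VV[1]=[0, 0, 0]
Initial: VV[2]=[0, 0, 0]
Event 1: SEND 0->2: VV[0][0]++ -> VV[0]=[1, 0, 0], msg_vec=[1, 0, 0]; VV[2]=max(VV[2],msg_vec) then VV[2][2]++ -> VV[2]=[1, 0, 1]
Event 2: SEND 1->2: VV[1][1]++ -> VV[1]=[0, 1, 0], msg_vec=[0, 1, 0]; VV[2]=max(VV[2],msg_vec) then VV[2][2]++ -> VV[2]=[1, 1, 2]
Event 3: SEND 1->2: VV[1][1]++ -> VV[1]=[0, 2, 0], msg_vec=[0, 2, 0]; VV[2]=max(VV[2],msg_vec) then VV[2][2]++ -> VV[2]=[1, 2, 3]
Event 4: SEND 2->1: VV[2][2]++ -> VV[2]=[1, 2, 4], msg_vec=[1, 2, 4]; VV[1]=max(VV[1],msg_vec) then VV[1][1]++ -> VV[1]=[1, 3, 4]
Event 5: SEND 0->1: VV[0][0]++ -> VV[0]=[2, 0, 0], msg_vec=[2, 0, 0]; VV[1]=max(VV[1],msg_vec) then VV[1][1]++ -> VV[1]=[2, 4, 4]
Event 6: SEND 0->2: VV[0][0]++ -> VV[0]=[3, 0, 0], msg_vec=[3, 0, 0]; VV[2]=max(VV[2],msg_vec) then VV[2][2]++ -> VV[2]=[3, 2, 5]
Event 4 stamp: [1, 2, 4]
Event 5 stamp: [2, 0, 0]
[1, 2, 4] <= [2, 0, 0]? False. Equal? False. Happens-before: False

Answer: no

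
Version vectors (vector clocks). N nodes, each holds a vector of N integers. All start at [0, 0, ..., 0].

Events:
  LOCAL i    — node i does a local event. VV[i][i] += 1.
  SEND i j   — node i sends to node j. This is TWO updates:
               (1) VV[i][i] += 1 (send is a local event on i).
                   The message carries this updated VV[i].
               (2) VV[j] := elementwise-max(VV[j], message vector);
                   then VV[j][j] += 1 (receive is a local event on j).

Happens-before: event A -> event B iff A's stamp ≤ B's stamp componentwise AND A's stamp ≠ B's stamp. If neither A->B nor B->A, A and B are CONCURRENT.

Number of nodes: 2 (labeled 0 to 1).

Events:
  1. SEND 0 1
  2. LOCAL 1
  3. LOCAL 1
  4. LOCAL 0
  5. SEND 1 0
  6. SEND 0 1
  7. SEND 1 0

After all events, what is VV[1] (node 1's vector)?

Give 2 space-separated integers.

Initial: VV[0]=[0, 0]
Initial: VV[1]=[0, 0]
Event 1: SEND 0->1: VV[0][0]++ -> VV[0]=[1, 0], msg_vec=[1, 0]; VV[1]=max(VV[1],msg_vec) then VV[1][1]++ -> VV[1]=[1, 1]
Event 2: LOCAL 1: VV[1][1]++ -> VV[1]=[1, 2]
Event 3: LOCAL 1: VV[1][1]++ -> VV[1]=[1, 3]
Event 4: LOCAL 0: VV[0][0]++ -> VV[0]=[2, 0]
Event 5: SEND 1->0: VV[1][1]++ -> VV[1]=[1, 4], msg_vec=[1, 4]; VV[0]=max(VV[0],msg_vec) then VV[0][0]++ -> VV[0]=[3, 4]
Event 6: SEND 0->1: VV[0][0]++ -> VV[0]=[4, 4], msg_vec=[4, 4]; VV[1]=max(VV[1],msg_vec) then VV[1][1]++ -> VV[1]=[4, 5]
Event 7: SEND 1->0: VV[1][1]++ -> VV[1]=[4, 6], msg_vec=[4, 6]; VV[0]=max(VV[0],msg_vec) then VV[0][0]++ -> VV[0]=[5, 6]
Final vectors: VV[0]=[5, 6]; VV[1]=[4, 6]

Answer: 4 6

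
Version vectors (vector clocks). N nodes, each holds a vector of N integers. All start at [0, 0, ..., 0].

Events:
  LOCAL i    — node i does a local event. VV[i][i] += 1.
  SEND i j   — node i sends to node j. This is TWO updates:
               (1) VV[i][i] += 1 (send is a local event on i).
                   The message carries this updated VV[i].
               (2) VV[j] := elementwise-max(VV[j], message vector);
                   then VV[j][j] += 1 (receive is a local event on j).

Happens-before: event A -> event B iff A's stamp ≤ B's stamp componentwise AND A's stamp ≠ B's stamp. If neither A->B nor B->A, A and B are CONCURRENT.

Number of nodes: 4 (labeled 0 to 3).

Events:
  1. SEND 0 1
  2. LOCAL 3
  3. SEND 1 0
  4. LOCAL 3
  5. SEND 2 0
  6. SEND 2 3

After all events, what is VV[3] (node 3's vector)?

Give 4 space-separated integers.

Initial: VV[0]=[0, 0, 0, 0]
Initial: VV[1]=[0, 0, 0, 0]
Initial: VV[2]=[0, 0, 0, 0]
Initial: VV[3]=[0, 0, 0, 0]
Event 1: SEND 0->1: VV[0][0]++ -> VV[0]=[1, 0, 0, 0], msg_vec=[1, 0, 0, 0]; VV[1]=max(VV[1],msg_vec) then VV[1][1]++ -> VV[1]=[1, 1, 0, 0]
Event 2: LOCAL 3: VV[3][3]++ -> VV[3]=[0, 0, 0, 1]
Event 3: SEND 1->0: VV[1][1]++ -> VV[1]=[1, 2, 0, 0], msg_vec=[1, 2, 0, 0]; VV[0]=max(VV[0],msg_vec) then VV[0][0]++ -> VV[0]=[2, 2, 0, 0]
Event 4: LOCAL 3: VV[3][3]++ -> VV[3]=[0, 0, 0, 2]
Event 5: SEND 2->0: VV[2][2]++ -> VV[2]=[0, 0, 1, 0], msg_vec=[0, 0, 1, 0]; VV[0]=max(VV[0],msg_vec) then VV[0][0]++ -> VV[0]=[3, 2, 1, 0]
Event 6: SEND 2->3: VV[2][2]++ -> VV[2]=[0, 0, 2, 0], msg_vec=[0, 0, 2, 0]; VV[3]=max(VV[3],msg_vec) then VV[3][3]++ -> VV[3]=[0, 0, 2, 3]
Final vectors: VV[0]=[3, 2, 1, 0]; VV[1]=[1, 2, 0, 0]; VV[2]=[0, 0, 2, 0]; VV[3]=[0, 0, 2, 3]

Answer: 0 0 2 3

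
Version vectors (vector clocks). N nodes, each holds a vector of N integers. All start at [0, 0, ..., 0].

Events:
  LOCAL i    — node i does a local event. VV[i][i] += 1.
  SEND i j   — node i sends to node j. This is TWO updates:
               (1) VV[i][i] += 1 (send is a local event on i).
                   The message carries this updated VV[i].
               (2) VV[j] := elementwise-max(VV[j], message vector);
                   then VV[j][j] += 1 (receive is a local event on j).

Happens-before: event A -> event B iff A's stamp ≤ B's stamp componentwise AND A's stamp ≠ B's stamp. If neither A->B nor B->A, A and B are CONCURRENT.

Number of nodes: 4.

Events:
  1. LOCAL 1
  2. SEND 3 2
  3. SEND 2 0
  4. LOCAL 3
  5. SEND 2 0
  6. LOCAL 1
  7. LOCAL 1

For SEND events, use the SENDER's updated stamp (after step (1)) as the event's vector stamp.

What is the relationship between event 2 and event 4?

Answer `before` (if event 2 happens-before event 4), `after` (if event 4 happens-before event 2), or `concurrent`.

Answer: before

Derivation:
Initial: VV[0]=[0, 0, 0, 0]
Initial: VV[1]=[0, 0, 0, 0]
Initial: VV[2]=[0, 0, 0, 0]
Initial: VV[3]=[0, 0, 0, 0]
Event 1: LOCAL 1: VV[1][1]++ -> VV[1]=[0, 1, 0, 0]
Event 2: SEND 3->2: VV[3][3]++ -> VV[3]=[0, 0, 0, 1], msg_vec=[0, 0, 0, 1]; VV[2]=max(VV[2],msg_vec) then VV[2][2]++ -> VV[2]=[0, 0, 1, 1]
Event 3: SEND 2->0: VV[2][2]++ -> VV[2]=[0, 0, 2, 1], msg_vec=[0, 0, 2, 1]; VV[0]=max(VV[0],msg_vec) then VV[0][0]++ -> VV[0]=[1, 0, 2, 1]
Event 4: LOCAL 3: VV[3][3]++ -> VV[3]=[0, 0, 0, 2]
Event 5: SEND 2->0: VV[2][2]++ -> VV[2]=[0, 0, 3, 1], msg_vec=[0, 0, 3, 1]; VV[0]=max(VV[0],msg_vec) then VV[0][0]++ -> VV[0]=[2, 0, 3, 1]
Event 6: LOCAL 1: VV[1][1]++ -> VV[1]=[0, 2, 0, 0]
Event 7: LOCAL 1: VV[1][1]++ -> VV[1]=[0, 3, 0, 0]
Event 2 stamp: [0, 0, 0, 1]
Event 4 stamp: [0, 0, 0, 2]
[0, 0, 0, 1] <= [0, 0, 0, 2]? True
[0, 0, 0, 2] <= [0, 0, 0, 1]? False
Relation: before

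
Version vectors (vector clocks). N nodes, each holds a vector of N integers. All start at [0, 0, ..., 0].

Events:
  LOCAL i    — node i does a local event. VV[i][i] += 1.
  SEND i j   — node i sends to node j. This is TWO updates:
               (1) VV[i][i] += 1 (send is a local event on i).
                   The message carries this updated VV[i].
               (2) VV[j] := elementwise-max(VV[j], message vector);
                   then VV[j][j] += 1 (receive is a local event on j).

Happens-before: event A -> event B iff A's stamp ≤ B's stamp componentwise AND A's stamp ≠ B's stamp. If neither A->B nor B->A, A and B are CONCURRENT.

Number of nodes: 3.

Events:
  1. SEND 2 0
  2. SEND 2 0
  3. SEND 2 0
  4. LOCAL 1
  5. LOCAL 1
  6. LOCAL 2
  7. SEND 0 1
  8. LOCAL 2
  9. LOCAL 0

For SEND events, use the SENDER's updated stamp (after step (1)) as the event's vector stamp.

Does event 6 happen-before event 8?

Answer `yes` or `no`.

Answer: yes

Derivation:
Initial: VV[0]=[0, 0, 0]
Initial: VV[1]=[0, 0, 0]
Initial: VV[2]=[0, 0, 0]
Event 1: SEND 2->0: VV[2][2]++ -> VV[2]=[0, 0, 1], msg_vec=[0, 0, 1]; VV[0]=max(VV[0],msg_vec) then VV[0][0]++ -> VV[0]=[1, 0, 1]
Event 2: SEND 2->0: VV[2][2]++ -> VV[2]=[0, 0, 2], msg_vec=[0, 0, 2]; VV[0]=max(VV[0],msg_vec) then VV[0][0]++ -> VV[0]=[2, 0, 2]
Event 3: SEND 2->0: VV[2][2]++ -> VV[2]=[0, 0, 3], msg_vec=[0, 0, 3]; VV[0]=max(VV[0],msg_vec) then VV[0][0]++ -> VV[0]=[3, 0, 3]
Event 4: LOCAL 1: VV[1][1]++ -> VV[1]=[0, 1, 0]
Event 5: LOCAL 1: VV[1][1]++ -> VV[1]=[0, 2, 0]
Event 6: LOCAL 2: VV[2][2]++ -> VV[2]=[0, 0, 4]
Event 7: SEND 0->1: VV[0][0]++ -> VV[0]=[4, 0, 3], msg_vec=[4, 0, 3]; VV[1]=max(VV[1],msg_vec) then VV[1][1]++ -> VV[1]=[4, 3, 3]
Event 8: LOCAL 2: VV[2][2]++ -> VV[2]=[0, 0, 5]
Event 9: LOCAL 0: VV[0][0]++ -> VV[0]=[5, 0, 3]
Event 6 stamp: [0, 0, 4]
Event 8 stamp: [0, 0, 5]
[0, 0, 4] <= [0, 0, 5]? True. Equal? False. Happens-before: True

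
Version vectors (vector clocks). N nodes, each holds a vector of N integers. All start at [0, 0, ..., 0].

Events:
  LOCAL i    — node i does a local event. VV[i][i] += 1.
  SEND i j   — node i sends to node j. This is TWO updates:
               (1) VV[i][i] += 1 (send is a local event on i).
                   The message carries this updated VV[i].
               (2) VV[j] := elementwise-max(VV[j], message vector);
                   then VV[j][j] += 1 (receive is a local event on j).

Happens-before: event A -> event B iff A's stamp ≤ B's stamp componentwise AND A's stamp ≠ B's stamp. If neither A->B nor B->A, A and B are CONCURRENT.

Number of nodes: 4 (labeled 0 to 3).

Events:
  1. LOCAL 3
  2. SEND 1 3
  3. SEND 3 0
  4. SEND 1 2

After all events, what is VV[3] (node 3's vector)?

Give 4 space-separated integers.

Answer: 0 1 0 3

Derivation:
Initial: VV[0]=[0, 0, 0, 0]
Initial: VV[1]=[0, 0, 0, 0]
Initial: VV[2]=[0, 0, 0, 0]
Initial: VV[3]=[0, 0, 0, 0]
Event 1: LOCAL 3: VV[3][3]++ -> VV[3]=[0, 0, 0, 1]
Event 2: SEND 1->3: VV[1][1]++ -> VV[1]=[0, 1, 0, 0], msg_vec=[0, 1, 0, 0]; VV[3]=max(VV[3],msg_vec) then VV[3][3]++ -> VV[3]=[0, 1, 0, 2]
Event 3: SEND 3->0: VV[3][3]++ -> VV[3]=[0, 1, 0, 3], msg_vec=[0, 1, 0, 3]; VV[0]=max(VV[0],msg_vec) then VV[0][0]++ -> VV[0]=[1, 1, 0, 3]
Event 4: SEND 1->2: VV[1][1]++ -> VV[1]=[0, 2, 0, 0], msg_vec=[0, 2, 0, 0]; VV[2]=max(VV[2],msg_vec) then VV[2][2]++ -> VV[2]=[0, 2, 1, 0]
Final vectors: VV[0]=[1, 1, 0, 3]; VV[1]=[0, 2, 0, 0]; VV[2]=[0, 2, 1, 0]; VV[3]=[0, 1, 0, 3]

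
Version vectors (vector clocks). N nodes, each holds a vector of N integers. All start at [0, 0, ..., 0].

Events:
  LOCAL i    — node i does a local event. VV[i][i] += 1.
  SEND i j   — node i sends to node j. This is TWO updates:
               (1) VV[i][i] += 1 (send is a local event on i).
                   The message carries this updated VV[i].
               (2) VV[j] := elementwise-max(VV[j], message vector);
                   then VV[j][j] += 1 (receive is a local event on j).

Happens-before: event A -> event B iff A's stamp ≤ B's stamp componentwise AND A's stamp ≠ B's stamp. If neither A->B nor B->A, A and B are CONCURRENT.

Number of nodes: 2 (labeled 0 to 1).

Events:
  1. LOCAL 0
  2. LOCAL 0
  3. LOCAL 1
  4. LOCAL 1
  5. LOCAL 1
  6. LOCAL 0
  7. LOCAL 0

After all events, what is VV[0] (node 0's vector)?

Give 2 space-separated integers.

Answer: 4 0

Derivation:
Initial: VV[0]=[0, 0]
Initial: VV[1]=[0, 0]
Event 1: LOCAL 0: VV[0][0]++ -> VV[0]=[1, 0]
Event 2: LOCAL 0: VV[0][0]++ -> VV[0]=[2, 0]
Event 3: LOCAL 1: VV[1][1]++ -> VV[1]=[0, 1]
Event 4: LOCAL 1: VV[1][1]++ -> VV[1]=[0, 2]
Event 5: LOCAL 1: VV[1][1]++ -> VV[1]=[0, 3]
Event 6: LOCAL 0: VV[0][0]++ -> VV[0]=[3, 0]
Event 7: LOCAL 0: VV[0][0]++ -> VV[0]=[4, 0]
Final vectors: VV[0]=[4, 0]; VV[1]=[0, 3]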